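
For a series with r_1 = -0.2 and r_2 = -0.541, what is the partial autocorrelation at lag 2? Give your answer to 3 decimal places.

-0.605

φ_{22} = (r_2 − r_1²) / (1 − r_1²)
r_1² = (-0.2)² = 0.04
Numerator = -0.541 − 0.0400 = -0.5810; denominator = 1 − 0.0400 = 0.9600
φ_{22} = -0.5810 / 0.9600 = -0.605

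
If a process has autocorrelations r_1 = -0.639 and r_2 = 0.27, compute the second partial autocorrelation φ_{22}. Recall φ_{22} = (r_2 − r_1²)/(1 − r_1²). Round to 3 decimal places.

φ_{22} = (r_2 − r_1²) / (1 − r_1²)
r_1² = (-0.639)² = 0.408321
Numerator = 0.27 − 0.4083 = -0.1383; denominator = 1 − 0.4083 = 0.5917
φ_{22} = -0.1383 / 0.5917 = -0.234

-0.234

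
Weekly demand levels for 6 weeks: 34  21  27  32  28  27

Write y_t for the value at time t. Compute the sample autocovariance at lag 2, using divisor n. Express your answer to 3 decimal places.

Mean ȳ = (34 + 21 + 27 + 32 + 28 + 27)/6 = 28.1667
Deviations: 5.8333, -7.1667, -1.1667, 3.8333, -0.1667, -1.1667
Σ_{t=1}^{4}(y_t−ȳ)(y_{t+2}−ȳ) = -38.5556
γ_2 = -38.5556 / 6 = -6.426

-6.426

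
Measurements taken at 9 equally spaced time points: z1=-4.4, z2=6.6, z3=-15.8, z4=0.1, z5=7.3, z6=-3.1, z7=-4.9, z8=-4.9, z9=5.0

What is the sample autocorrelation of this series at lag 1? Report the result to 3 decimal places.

-0.393

Mean z̄ = (-4.4 + 6.6 − 15.8 + 0.1 + 7.3 − 3.1 − 4.9 − 4.9 + 5.0)/9 = -1.5667
Numerator Σ_{t=1}^{8}(z_t−z̄)(z_{t+1}−z̄) = -167.5844
Denominator Σ(z_t−z̄)² = 426.4000
r_1 = -167.5844 / 426.4000 = -0.393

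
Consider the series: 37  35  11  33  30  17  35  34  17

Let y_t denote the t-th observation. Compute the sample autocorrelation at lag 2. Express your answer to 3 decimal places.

-0.440

Mean ȳ = (37 + 35 + 11 + 33 + 30 + 17 + 35 + 34 + 17)/9 = 27.6667
Σ(y_t−ȳ)(y_{t+2}−ȳ) = (-155.5556) + (39.1111) + (-38.8889) + (-56.8889) + (17.1111) + (-67.5556) + (-78.2222) = -340.8889
Denominator Σ(y_t−ȳ)² = 774.0000
r_2 = -340.8889 / 774.0000 = -0.440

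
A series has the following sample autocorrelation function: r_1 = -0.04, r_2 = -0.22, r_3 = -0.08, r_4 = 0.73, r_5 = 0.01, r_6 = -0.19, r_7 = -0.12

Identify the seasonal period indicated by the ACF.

4

The largest autocorrelation is r_4 = 0.73; the remaining lags stay at or below 0.01.
The dominant spike at lag 4 indicates a seasonal period of 4.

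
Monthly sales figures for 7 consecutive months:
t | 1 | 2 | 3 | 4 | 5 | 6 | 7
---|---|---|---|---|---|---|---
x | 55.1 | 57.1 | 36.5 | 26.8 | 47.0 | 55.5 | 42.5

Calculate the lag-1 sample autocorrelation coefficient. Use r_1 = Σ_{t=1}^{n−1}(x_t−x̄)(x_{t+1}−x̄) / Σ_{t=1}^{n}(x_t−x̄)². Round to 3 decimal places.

0.174

Mean x̄ = (55.1 + 57.1 + 36.5 + 26.8 + 47.0 + 55.5 + 42.5)/7 = 45.7857
Deviations from mean: 9.3143, 11.3143, -9.2857, -18.9857, 1.2143, 9.7143, -3.2857
Numerator Σ_{t=1}^{6}(x_t−x̄)(x_{t+1}−x̄) = 133.4427
Denominator Σ(x_t−x̄)² = 768.0886
r_1 = 133.4427 / 768.0886 = 0.174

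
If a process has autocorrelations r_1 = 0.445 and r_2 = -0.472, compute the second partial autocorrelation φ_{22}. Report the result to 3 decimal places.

-0.835

φ_{22} = (r_2 − r_1²) / (1 − r_1²)
r_1² = (0.445)² = 0.198025
Numerator = -0.472 − 0.1980 = -0.6700; denominator = 1 − 0.1980 = 0.8020
φ_{22} = -0.6700 / 0.8020 = -0.835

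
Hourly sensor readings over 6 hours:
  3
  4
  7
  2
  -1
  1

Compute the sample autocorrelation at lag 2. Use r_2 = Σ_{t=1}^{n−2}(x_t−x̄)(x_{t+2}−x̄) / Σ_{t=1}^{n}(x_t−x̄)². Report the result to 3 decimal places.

Mean x̄ = (3 + 4 + 7 + 2 − 1 + 1)/6 = 2.6667
Deviations from mean: 0.3333, 1.3333, 4.3333, -0.6667, -3.6667, -1.6667
Σ(x_t−x̄)(x_{t+2}−x̄) = (1.4444) + (-0.8889) + (-15.8889) + (1.1111) = -14.2222
Denominator Σ(x_t−x̄)² = 37.3333
r_2 = -14.2222 / 37.3333 = -0.381

-0.381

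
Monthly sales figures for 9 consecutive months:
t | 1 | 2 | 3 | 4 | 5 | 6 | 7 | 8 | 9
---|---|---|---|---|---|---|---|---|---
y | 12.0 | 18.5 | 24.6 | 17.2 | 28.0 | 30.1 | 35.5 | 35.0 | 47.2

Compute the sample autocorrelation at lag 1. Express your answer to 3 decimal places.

Mean ȳ = (12.0 + 18.5 + 24.6 + 17.2 + 28.0 + 30.1 + 35.5 + 35.0 + 47.2)/9 = 27.5667
Numerator Σ_{t=1}^{8}(y_t−ȳ)(y_{t+1}−ȳ) = 420.4056
Denominator Σ(y_t−ȳ)² = 951.0600
r_1 = 420.4056 / 951.0600 = 0.442

0.442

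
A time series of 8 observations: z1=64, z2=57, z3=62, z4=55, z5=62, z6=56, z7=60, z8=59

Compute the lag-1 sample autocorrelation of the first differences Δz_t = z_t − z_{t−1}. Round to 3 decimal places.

First differences Δz: -7, 5, -7, 7, -6, 4, -1
Mean of differences = -0.7143
Numerator Σ(Δz_t−Δz̄)(Δz_{t+1}−Δz̄) = -187.3673
Denominator Σ(Δz_t−Δz̄)² = 221.4286
r_1(Δz) = -187.3673 / 221.4286 = -0.846

-0.846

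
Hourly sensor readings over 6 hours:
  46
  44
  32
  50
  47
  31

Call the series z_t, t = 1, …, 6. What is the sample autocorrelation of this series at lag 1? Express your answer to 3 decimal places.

Mean z̄ = (46 + 44 + 32 + 50 + 47 + 31)/6 = 41.6667
Deviations from mean: 4.3333, 2.3333, -9.6667, 8.3333, 5.3333, -10.6667
Σ(z_t−z̄)(z_{t+1}−z̄) = (10.1111) + (-22.5556) + (-80.5556) + (44.4444) + (-56.8889) = -105.4444
Denominator Σ(z_t−z̄)² = 329.3333
r_1 = -105.4444 / 329.3333 = -0.320

-0.320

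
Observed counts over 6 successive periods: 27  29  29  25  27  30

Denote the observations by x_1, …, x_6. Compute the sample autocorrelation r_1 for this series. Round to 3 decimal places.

-0.140

Mean x̄ = (27 + 29 + 29 + 25 + 27 + 30)/6 = 27.8333
Σ(x_t−x̄)(x_{t+1}−x̄) = (-0.9722) + (1.3611) + (-3.3056) + (2.3611) + (-1.8056) = -2.3611
Denominator Σ(x_t−x̄)² = 16.8333
r_1 = -2.3611 / 16.8333 = -0.140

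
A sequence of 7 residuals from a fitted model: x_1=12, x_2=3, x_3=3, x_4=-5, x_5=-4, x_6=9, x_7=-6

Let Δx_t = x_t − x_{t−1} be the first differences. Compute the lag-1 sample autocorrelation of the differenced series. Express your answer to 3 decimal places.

First differences Δx: -9, 0, -8, 1, 13, -15
Mean of differences = -3.0000
Numerator Σ(Δx_t−Δx̄)(Δx_{t+1}−Δx̄) = -181.0000
Denominator Σ(Δx_t−Δx̄)² = 486.0000
r_1(Δx) = -181.0000 / 486.0000 = -0.372

-0.372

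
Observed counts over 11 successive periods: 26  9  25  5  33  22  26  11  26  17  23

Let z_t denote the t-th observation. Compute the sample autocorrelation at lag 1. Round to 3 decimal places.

Mean z̄ = (26 + 9 + 25 + 5 + 33 + 22 + 26 + 11 + 26 + 17 + 23)/11 = 20.2727
Numerator Σ_{t=1}^{10}(z_t−z̄)(z_{t+1}−z̄) = -486.4380
Denominator Σ(z_t−z̄)² = 750.1818
r_1 = -486.4380 / 750.1818 = -0.648

-0.648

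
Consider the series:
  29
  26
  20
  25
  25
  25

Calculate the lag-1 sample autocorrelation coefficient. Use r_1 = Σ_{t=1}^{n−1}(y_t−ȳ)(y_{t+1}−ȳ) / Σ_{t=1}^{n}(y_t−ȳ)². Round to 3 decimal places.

Mean ȳ = (29 + 26 + 20 + 25 + 25 + 25)/6 = 25.0000
Σ(y_t−ȳ)(y_{t+1}−ȳ) = (4.0000) + (-5.0000) + (0.0000) + (0.0000) + (0.0000) = -1.0000
Denominator Σ(y_t−ȳ)² = 42.0000
r_1 = -1.0000 / 42.0000 = -0.024

-0.024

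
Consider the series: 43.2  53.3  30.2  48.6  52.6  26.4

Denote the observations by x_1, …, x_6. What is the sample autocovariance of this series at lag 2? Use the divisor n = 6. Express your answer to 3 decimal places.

Mean x̄ = (43.2 + 53.3 + 30.2 + 48.6 + 52.6 + 26.4)/6 = 42.3833
Σ_{t=1}^{4}(x_t−x̄)(x_{t+2}−x̄) = -165.9206
γ_2 = -165.9206 / 6 = -27.653

-27.653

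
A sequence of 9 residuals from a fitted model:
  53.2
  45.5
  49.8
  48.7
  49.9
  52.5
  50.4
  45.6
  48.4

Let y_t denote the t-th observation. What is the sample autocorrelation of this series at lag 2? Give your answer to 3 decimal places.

Mean ȳ = (53.2 + 45.5 + 49.8 + 48.7 + 49.9 + 52.5 + 50.4 + 45.6 + 48.4)/9 = 49.3333
Numerator Σ_{t=1}^{7}(y_t−ȳ)(y_{t+2}−ȳ) = -9.7222
Denominator Σ(y_t−ȳ)² = 56.5600
r_2 = -9.7222 / 56.5600 = -0.172

-0.172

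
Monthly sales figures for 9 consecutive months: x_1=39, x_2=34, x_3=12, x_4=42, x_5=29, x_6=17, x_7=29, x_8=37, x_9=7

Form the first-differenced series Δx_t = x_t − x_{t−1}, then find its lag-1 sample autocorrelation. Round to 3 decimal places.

First differences Δx: -5, -22, 30, -13, -12, 12, 8, -30
Mean of differences = -4.0000
Numerator Σ(Δx_t−Δx̄)(Δx_{t+1}−Δx̄) = -1076.0000
Denominator Σ(Δx_t−Δx̄)² = 2702.0000
r_1(Δx) = -1076.0000 / 2702.0000 = -0.398

-0.398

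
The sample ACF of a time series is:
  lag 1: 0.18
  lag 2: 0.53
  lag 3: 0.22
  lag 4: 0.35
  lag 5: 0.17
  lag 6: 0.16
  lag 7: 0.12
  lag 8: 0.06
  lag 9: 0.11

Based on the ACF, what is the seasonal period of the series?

2

The largest autocorrelation is r_2 = 0.53, with a weaker echo at lag 4 (0.35); the remaining lags stay at or below 0.22.
The dominant spike at lag 2 indicates a seasonal period of 2.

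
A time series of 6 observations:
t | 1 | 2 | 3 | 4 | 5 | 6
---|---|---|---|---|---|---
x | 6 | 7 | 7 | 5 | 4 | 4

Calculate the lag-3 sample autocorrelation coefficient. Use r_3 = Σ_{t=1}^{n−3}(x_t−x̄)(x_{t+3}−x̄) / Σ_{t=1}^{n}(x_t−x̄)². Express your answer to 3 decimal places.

-0.500

Mean x̄ = (6 + 7 + 7 + 5 + 4 + 4)/6 = 5.5000
Deviations from mean: 0.5000, 1.5000, 1.5000, -0.5000, -1.5000, -1.5000
Numerator Σ_{t=1}^{3}(x_t−x̄)(x_{t+3}−x̄) = -4.7500
Denominator Σ(x_t−x̄)² = 9.5000
r_3 = -4.7500 / 9.5000 = -0.500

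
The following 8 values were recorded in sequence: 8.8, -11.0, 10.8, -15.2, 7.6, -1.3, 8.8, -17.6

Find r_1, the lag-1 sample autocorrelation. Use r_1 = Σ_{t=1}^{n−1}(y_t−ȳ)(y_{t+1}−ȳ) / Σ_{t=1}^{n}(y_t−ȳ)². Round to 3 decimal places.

-0.685

Mean ȳ = (8.8 − 11.0 + 10.8 − 15.2 + 7.6 − 1.3 + 8.8 − 17.6)/8 = -1.1375
Σ(y_t−ȳ)(y_{t+1}−ȳ) = (-98.0086) + (-117.7336) + (-167.8711) + (-122.8711) + (-1.4198) + (-1.6148) + (-163.5961) = -673.1152
Denominator Σ(y_t−ȳ)² = 982.4188
r_1 = -673.1152 / 982.4188 = -0.685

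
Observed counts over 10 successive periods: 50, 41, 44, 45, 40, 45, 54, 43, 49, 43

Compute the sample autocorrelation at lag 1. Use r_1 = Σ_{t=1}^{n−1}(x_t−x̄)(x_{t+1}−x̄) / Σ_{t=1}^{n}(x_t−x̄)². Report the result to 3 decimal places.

Mean x̄ = (50 + 41 + 44 + 45 + 40 + 45 + 54 + 43 + 49 + 43)/10 = 45.4000
Numerator Σ_{t=1}^{9}(x_t−x̄)(x_{t+1}−x̄) = -50.5600
Denominator Σ(x_t−x̄)² = 170.4000
r_1 = -50.5600 / 170.4000 = -0.297

-0.297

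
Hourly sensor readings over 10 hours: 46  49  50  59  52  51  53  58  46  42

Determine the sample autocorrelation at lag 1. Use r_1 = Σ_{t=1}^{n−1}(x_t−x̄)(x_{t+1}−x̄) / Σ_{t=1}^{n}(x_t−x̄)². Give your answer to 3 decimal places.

Mean x̄ = (46 + 49 + 50 + 59 + 52 + 51 + 53 + 58 + 46 + 42)/10 = 50.6000
Numerator Σ_{t=1}^{9}(x_t−x̄)(x_{t+1}−x̄) = 39.8400
Denominator Σ(x_t−x̄)² = 252.4000
r_1 = 39.8400 / 252.4000 = 0.158

0.158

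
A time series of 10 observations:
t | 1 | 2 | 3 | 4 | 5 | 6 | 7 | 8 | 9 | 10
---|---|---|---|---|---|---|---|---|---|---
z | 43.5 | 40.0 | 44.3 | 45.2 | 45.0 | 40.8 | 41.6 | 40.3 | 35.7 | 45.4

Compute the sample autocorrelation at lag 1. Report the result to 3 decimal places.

Mean z̄ = (43.5 + 40.0 + 44.3 + 45.2 + 45.0 + 40.8 + 41.6 + 40.3 + 35.7 + 45.4)/10 = 42.1800
Numerator Σ_{t=1}^{9}(z_t−z̄)(z_{t+1}−z̄) = -3.2644
Denominator Σ(z_t−z̄)² = 86.1960
r_1 = -3.2644 / 86.1960 = -0.038

-0.038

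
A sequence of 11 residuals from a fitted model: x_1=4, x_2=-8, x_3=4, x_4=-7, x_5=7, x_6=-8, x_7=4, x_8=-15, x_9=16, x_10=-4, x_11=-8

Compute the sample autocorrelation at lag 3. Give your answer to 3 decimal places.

Mean x̄ = (4 − 8 + 4 − 7 + 7 − 8 + 4 − 15 + 16 − 4 − 8)/11 = -1.3636
Numerator Σ_{t=1}^{8}(x_t−x̄)(x_{t+3}−x̄) = -304.4876
Denominator Σ(x_t−x̄)² = 814.5455
r_3 = -304.4876 / 814.5455 = -0.374

-0.374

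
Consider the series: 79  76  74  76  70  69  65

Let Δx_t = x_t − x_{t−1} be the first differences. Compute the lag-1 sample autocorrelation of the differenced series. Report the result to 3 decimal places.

First differences Δx: -3, -2, 2, -6, -1, -4
Mean of differences = -2.3333
Numerator Σ(Δx_t−Δx̄)(Δx_{t+1}−Δx̄) = -21.7778
Denominator Σ(Δx_t−Δx̄)² = 37.3333
r_1(Δx) = -21.7778 / 37.3333 = -0.583

-0.583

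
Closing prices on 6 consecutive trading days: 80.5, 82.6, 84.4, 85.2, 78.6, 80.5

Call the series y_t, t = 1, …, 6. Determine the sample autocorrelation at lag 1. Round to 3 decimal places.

0.078

Mean ȳ = (80.5 + 82.6 + 84.4 + 85.2 + 78.6 + 80.5)/6 = 81.9667
Deviations from mean: -1.4667, 0.6333, 2.4333, 3.2333, -3.3667, -1.4667
Numerator Σ_{t=1}^{5}(y_t−ȳ)(y_{t+1}−ȳ) = 2.5322
Denominator Σ(y_t−ȳ)² = 32.4133
r_1 = 2.5322 / 32.4133 = 0.078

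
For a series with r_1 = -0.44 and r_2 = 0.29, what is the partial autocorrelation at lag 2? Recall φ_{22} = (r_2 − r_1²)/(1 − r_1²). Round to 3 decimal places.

0.120

φ_{22} = (r_2 − r_1²) / (1 − r_1²)
r_1² = (-0.44)² = 0.1936
Numerator = 0.29 − 0.1936 = 0.0964; denominator = 1 − 0.1936 = 0.8064
φ_{22} = 0.0964 / 0.8064 = 0.120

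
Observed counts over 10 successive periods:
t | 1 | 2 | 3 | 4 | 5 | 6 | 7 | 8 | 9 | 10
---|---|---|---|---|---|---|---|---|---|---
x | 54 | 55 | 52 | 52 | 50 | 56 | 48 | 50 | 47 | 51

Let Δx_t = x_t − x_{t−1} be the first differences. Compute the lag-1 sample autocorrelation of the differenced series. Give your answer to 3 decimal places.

-0.703

First differences Δx: 1, -3, 0, -2, 6, -8, 2, -3, 4
Mean of differences = -0.3333
Numerator Σ(Δx_t−Δx̄)(Δx_{t+1}−Δx̄) = -99.7778
Denominator Σ(Δx_t−Δx̄)² = 142.0000
r_1(Δx) = -99.7778 / 142.0000 = -0.703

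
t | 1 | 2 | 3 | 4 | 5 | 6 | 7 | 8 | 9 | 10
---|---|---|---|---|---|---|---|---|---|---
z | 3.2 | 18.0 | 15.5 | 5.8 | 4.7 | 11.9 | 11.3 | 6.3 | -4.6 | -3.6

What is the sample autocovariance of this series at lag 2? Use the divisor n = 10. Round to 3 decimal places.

Mean z̄ = (3.2 + 18.0 + 15.5 + 5.8 + 4.7 + 11.9 + 11.3 + 6.3 − 4.6 − 3.6)/10 = 6.8500
Σ_{t=1}^{8}(z_t−z̄)(z_{t+2}−z̄) = -124.7300
γ_2 = -124.7300 / 10 = -12.473

-12.473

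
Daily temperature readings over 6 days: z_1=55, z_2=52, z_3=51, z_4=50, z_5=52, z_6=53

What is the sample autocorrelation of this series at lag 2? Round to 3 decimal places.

-0.307

Mean z̄ = (55 + 52 + 51 + 50 + 52 + 53)/6 = 52.1667
Deviations from mean: 2.8333, -0.1667, -1.1667, -2.1667, -0.1667, 0.8333
Numerator Σ_{t=1}^{4}(z_t−z̄)(z_{t+2}−z̄) = -4.5556
Denominator Σ(z_t−z̄)² = 14.8333
r_2 = -4.5556 / 14.8333 = -0.307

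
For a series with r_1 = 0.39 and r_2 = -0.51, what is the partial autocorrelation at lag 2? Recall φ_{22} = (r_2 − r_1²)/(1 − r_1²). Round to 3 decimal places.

-0.781

φ_{22} = (r_2 − r_1²) / (1 − r_1²)
r_1² = (0.39)² = 0.1521
Numerator = -0.51 − 0.1521 = -0.6621; denominator = 1 − 0.1521 = 0.8479
φ_{22} = -0.6621 / 0.8479 = -0.781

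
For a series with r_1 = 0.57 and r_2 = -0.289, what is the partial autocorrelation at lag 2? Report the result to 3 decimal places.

-0.909

φ_{22} = (r_2 − r_1²) / (1 − r_1²)
r_1² = (0.57)² = 0.3249
Numerator = -0.289 − 0.3249 = -0.6139; denominator = 1 − 0.3249 = 0.6751
φ_{22} = -0.6139 / 0.6751 = -0.909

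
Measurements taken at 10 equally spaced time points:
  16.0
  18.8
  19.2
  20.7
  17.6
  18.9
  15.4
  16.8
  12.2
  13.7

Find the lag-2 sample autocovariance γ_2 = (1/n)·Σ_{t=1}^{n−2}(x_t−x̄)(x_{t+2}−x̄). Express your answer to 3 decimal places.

2.026

Mean x̄ = (16.0 + 18.8 + 19.2 + 20.7 + 17.6 + 18.9 + 15.4 + 16.8 + 12.2 + 13.7)/10 = 16.9300
Σ_{t=1}^{8}(x_t−x̄)(x_{t+2}−x̄) = 20.2622
γ_2 = 20.2622 / 10 = 2.026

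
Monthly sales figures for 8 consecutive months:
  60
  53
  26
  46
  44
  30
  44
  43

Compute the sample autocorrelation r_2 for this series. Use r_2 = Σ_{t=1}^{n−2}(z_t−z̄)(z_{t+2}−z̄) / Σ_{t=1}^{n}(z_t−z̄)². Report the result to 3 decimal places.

Mean z̄ = (60 + 53 + 26 + 46 + 44 + 30 + 44 + 43)/8 = 43.2500
Deviations from mean: 16.7500, 9.7500, -17.2500, 2.7500, 0.7500, -13.2500, 0.7500, -0.2500
Σ(z_t−z̄)(z_{t+2}−z̄) = (-288.9375) + (26.8125) + (-12.9375) + (-36.4375) + (0.5625) + (3.3125) = -307.6250
Denominator Σ(z_t−z̄)² = 857.5000
r_2 = -307.6250 / 857.5000 = -0.359

-0.359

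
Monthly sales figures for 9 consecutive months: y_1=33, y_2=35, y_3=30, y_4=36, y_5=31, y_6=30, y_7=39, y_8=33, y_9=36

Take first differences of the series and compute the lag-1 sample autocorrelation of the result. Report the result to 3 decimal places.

First differences Δy: 2, -5, 6, -5, -1, 9, -6, 3
Mean of differences = 0.3750
Numerator Σ(Δy_t−Δȳ)(Δy_{t+1}−Δȳ) = -145.3906
Denominator Σ(Δy_t−Δȳ)² = 215.8750
r_1(Δy) = -145.3906 / 215.8750 = -0.673

-0.673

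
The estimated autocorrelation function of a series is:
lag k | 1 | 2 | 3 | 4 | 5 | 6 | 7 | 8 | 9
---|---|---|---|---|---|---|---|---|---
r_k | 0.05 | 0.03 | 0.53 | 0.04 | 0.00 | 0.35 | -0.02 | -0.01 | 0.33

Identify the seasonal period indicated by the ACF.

The largest autocorrelation is r_3 = 0.53, with weaker echoes at lags 6 (0.35) and 9 (0.33); the remaining lags stay at or below 0.05.
The dominant spike at lag 3 indicates a seasonal period of 3.

3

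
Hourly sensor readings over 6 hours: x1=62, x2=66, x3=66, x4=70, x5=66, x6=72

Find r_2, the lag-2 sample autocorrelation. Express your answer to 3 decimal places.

Mean x̄ = (62 + 66 + 66 + 70 + 66 + 72)/6 = 67.0000
Numerator Σ_{t=1}^{4}(x_t−x̄)(x_{t+2}−x̄) = 18.0000
Denominator Σ(x_t−x̄)² = 62.0000
r_2 = 18.0000 / 62.0000 = 0.290

0.290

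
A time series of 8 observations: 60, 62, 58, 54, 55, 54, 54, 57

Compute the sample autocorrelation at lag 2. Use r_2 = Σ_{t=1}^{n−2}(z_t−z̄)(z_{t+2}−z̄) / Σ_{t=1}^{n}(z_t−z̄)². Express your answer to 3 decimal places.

Mean z̄ = (60 + 62 + 58 + 54 + 55 + 54 + 54 + 57)/8 = 56.7500
Deviations from mean: 3.2500, 5.2500, 1.2500, -2.7500, -1.7500, -2.7500, -2.7500, 0.2500
Numerator Σ_{t=1}^{6}(z_t−z̄)(z_{t+2}−z̄) = -0.8750
Denominator Σ(z_t−z̄)² = 65.5000
r_2 = -0.8750 / 65.5000 = -0.013

-0.013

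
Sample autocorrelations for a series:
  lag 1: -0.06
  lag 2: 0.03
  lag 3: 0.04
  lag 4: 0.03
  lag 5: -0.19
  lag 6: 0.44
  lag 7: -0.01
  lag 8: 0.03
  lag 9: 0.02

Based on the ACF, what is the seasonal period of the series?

The largest autocorrelation is r_6 = 0.44; the remaining lags stay at or below 0.04.
The dominant spike at lag 6 indicates a seasonal period of 6.

6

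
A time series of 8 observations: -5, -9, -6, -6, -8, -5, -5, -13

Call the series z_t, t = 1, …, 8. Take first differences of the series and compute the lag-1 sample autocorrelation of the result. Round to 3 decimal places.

First differences Δz: -4, 3, 0, -2, 3, 0, -8
Mean of differences = -1.1429
Numerator Σ(Δz_t−Δz̄)(Δz_{t+1}−Δz̄) = -14.7347
Denominator Σ(Δz_t−Δz̄)² = 92.8571
r_1(Δz) = -14.7347 / 92.8571 = -0.159

-0.159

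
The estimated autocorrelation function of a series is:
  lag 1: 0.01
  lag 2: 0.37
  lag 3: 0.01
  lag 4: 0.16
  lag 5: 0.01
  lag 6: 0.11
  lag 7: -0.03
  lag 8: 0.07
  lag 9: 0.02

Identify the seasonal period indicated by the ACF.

2

The largest autocorrelation is r_2 = 0.37, with a weaker echo at lag 4 (0.16); the remaining lags stay at or below 0.11.
The dominant spike at lag 2 indicates a seasonal period of 2.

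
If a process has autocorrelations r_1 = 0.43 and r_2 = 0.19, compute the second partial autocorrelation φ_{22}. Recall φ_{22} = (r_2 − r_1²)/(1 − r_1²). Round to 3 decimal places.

φ_{22} = (r_2 − r_1²) / (1 − r_1²)
r_1² = (0.43)² = 0.1849
Numerator = 0.19 − 0.1849 = 0.0051; denominator = 1 − 0.1849 = 0.8151
φ_{22} = 0.0051 / 0.8151 = 0.006

0.006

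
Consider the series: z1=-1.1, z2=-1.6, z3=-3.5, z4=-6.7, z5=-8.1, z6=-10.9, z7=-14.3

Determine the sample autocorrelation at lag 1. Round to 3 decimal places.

Mean z̄ = (-1.1 − 1.6 − 3.5 − 6.7 − 8.1 − 10.9 − 14.3)/7 = -6.6000
Numerator Σ_{t=1}^{6}(z_t−z̄)(z_{t+1}−z̄) = 82.4000
Denominator Σ(z_t−z̄)² = 144.9000
r_1 = 82.4000 / 144.9000 = 0.569

0.569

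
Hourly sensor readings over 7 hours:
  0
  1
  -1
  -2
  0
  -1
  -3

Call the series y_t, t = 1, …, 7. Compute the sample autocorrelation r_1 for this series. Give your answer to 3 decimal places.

0.064

Mean ȳ = (0 + 1 − 1 − 2 + 0 − 1 − 3)/7 = -0.8571
Numerator Σ_{t=1}^{6}(y_t−ȳ)(y_{t+1}−ȳ) = 0.6939
Denominator Σ(y_t−ȳ)² = 10.8571
r_1 = 0.6939 / 10.8571 = 0.064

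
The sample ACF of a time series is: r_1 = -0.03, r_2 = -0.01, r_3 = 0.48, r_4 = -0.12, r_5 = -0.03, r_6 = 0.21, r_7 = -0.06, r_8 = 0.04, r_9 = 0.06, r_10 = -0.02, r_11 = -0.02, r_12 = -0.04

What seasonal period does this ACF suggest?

The largest autocorrelation is r_3 = 0.48, with a weaker echo at lag 6 (0.21); the remaining lags stay at or below 0.06.
The dominant spike at lag 3 indicates a seasonal period of 3.

3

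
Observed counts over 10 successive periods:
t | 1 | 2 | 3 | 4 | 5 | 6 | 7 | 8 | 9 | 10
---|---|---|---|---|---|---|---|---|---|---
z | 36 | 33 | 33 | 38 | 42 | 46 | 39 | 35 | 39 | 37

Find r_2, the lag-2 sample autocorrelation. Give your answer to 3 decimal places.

-0.172

Mean z̄ = (36 + 33 + 33 + 38 + 42 + 46 + 39 + 35 + 39 + 37)/10 = 37.8000
Numerator Σ_{t=1}^{8}(z_t−z̄)(z_{t+2}−z̄) = -25.0800
Denominator Σ(z_t−z̄)² = 145.6000
r_2 = -25.0800 / 145.6000 = -0.172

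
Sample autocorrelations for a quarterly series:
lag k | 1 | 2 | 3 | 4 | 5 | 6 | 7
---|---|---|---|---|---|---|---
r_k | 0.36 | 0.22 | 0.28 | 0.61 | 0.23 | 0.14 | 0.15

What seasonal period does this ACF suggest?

The largest autocorrelation is r_4 = 0.61; the remaining lags stay at or below 0.36. The elevated value at lag 1 (0.36), dropping to 0.22 at lag 2, reflects decaying short-term dependence rather than seasonality.
The dominant spike at lag 4 indicates a seasonal period of 4.

4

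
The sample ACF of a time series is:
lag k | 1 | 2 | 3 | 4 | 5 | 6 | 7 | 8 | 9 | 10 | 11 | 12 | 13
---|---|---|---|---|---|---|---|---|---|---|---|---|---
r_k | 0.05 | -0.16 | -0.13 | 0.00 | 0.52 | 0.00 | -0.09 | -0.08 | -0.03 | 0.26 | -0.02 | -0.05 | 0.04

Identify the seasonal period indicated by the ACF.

The largest autocorrelation is r_5 = 0.52, with a weaker echo at lag 10 (0.26); the remaining lags stay at or below 0.05.
The dominant spike at lag 5 indicates a seasonal period of 5.

5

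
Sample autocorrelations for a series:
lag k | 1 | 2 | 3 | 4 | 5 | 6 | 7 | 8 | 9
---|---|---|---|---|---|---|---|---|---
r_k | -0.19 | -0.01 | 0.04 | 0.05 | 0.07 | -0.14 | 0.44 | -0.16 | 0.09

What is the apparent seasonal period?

7

The largest autocorrelation is r_7 = 0.44; the remaining lags stay at or below 0.09.
The dominant spike at lag 7 indicates a seasonal period of 7.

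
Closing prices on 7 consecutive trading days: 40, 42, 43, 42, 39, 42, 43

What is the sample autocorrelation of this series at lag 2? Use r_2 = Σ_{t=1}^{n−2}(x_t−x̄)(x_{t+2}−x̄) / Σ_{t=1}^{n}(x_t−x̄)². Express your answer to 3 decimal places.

-0.673

Mean x̄ = (40 + 42 + 43 + 42 + 39 + 42 + 43)/7 = 41.5714
Deviations from mean: -1.5714, 0.4286, 1.4286, 0.4286, -2.5714, 0.4286, 1.4286
Σ(x_t−x̄)(x_{t+2}−x̄) = (-2.2449) + (0.1837) + (-3.6735) + (0.1837) + (-3.6735) = -9.2245
Denominator Σ(x_t−x̄)² = 13.7143
r_2 = -9.2245 / 13.7143 = -0.673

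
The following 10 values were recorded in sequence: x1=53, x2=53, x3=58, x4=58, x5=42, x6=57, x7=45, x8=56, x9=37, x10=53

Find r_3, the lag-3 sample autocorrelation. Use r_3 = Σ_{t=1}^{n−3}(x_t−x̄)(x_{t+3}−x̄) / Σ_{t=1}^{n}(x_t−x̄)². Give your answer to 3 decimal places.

-0.299

Mean x̄ = (53 + 53 + 58 + 58 + 42 + 57 + 45 + 56 + 37 + 53)/10 = 51.2000
Σ(x_t−x̄)(x_{t+3}−x̄) = (12.2400) + (-16.5600) + (39.4400) + (-42.1600) + (-44.1600) + (-82.3600) + (-11.1600) = -144.7200
Denominator Σ(x_t−x̄)² = 483.6000
r_3 = -144.7200 / 483.6000 = -0.299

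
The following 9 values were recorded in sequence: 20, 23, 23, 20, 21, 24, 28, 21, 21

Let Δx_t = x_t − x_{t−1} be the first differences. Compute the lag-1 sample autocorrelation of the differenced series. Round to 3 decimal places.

-0.170

First differences Δx: 3, 0, -3, 1, 3, 4, -7, 0
Mean of differences = 0.1250
Numerator Σ(Δx_t−Δx̄)(Δx_{t+1}−Δx̄) = -15.7656
Denominator Σ(Δx_t−Δx̄)² = 92.8750
r_1(Δx) = -15.7656 / 92.8750 = -0.170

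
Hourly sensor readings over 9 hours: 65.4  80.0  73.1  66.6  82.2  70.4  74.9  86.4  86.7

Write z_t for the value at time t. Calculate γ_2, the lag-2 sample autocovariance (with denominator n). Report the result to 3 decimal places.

Mean z̄ = (65.4 + 80.0 + 73.1 + 66.6 + 82.2 + 70.4 + 74.9 + 86.4 + 86.7)/9 = 76.1889
Σ_{t=1}^{7}(z_t−z̄)(z_{t+2}−z̄) = -46.6836
γ_2 = -46.6836 / 9 = -5.187

-5.187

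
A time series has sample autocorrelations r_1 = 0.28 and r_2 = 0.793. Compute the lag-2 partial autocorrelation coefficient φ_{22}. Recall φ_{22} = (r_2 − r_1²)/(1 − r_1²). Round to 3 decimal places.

φ_{22} = (r_2 − r_1²) / (1 − r_1²)
r_1² = (0.28)² = 0.0784
Numerator = 0.793 − 0.0784 = 0.7146; denominator = 1 − 0.0784 = 0.9216
φ_{22} = 0.7146 / 0.9216 = 0.775

0.775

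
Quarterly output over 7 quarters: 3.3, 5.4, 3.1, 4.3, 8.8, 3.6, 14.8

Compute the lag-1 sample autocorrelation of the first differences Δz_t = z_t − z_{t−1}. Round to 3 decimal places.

-0.519

First differences Δz: 2.1, -2.3, 1.2, 4.5, -5.2, 11.2
Mean of differences = 1.9167
Numerator Σ(Δz_t−Δz̄)(Δz_{t+1}−Δz̄) = -84.0536
Denominator Σ(Δz_t−Δz̄)² = 161.8283
r_1(Δz) = -84.0536 / 161.8283 = -0.519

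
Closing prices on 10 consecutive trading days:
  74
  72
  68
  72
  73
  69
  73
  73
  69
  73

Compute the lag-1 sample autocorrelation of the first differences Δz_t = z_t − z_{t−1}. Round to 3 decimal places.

First differences Δz: -2, -4, 4, 1, -4, 4, 0, -4, 4
Mean of differences = -0.1111
Numerator Σ(Δz_t−Δz̄)(Δz_{t+1}−Δz̄) = -40.3457
Denominator Σ(Δz_t−Δz̄)² = 100.8889
r_1(Δz) = -40.3457 / 100.8889 = -0.400

-0.400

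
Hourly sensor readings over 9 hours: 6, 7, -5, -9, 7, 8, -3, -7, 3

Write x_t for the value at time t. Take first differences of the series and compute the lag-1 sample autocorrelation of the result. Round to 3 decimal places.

-0.037

First differences Δx: 1, -12, -4, 16, 1, -11, -4, 10
Mean of differences = -0.3750
Numerator Σ(Δx_t−Δx̄)(Δx_{t+1}−Δx̄) = -24.3906
Denominator Σ(Δx_t−Δx̄)² = 653.8750
r_1(Δx) = -24.3906 / 653.8750 = -0.037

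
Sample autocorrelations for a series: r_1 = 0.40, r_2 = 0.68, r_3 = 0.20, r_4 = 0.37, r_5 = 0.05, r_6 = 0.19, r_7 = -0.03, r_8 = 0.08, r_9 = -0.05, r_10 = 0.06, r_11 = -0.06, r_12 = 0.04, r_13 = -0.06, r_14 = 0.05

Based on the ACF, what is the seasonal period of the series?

The largest autocorrelation is r_2 = 0.68; the remaining lags stay at or below 0.40.
The dominant spike at lag 2 indicates a seasonal period of 2.

2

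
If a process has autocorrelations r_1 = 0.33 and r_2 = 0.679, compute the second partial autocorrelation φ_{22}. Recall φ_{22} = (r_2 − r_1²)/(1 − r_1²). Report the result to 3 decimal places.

0.640

φ_{22} = (r_2 − r_1²) / (1 − r_1²)
r_1² = (0.33)² = 0.1089
Numerator = 0.679 − 0.1089 = 0.5701; denominator = 1 − 0.1089 = 0.8911
φ_{22} = 0.5701 / 0.8911 = 0.640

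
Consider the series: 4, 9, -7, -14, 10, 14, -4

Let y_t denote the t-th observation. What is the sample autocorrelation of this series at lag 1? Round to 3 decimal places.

Mean ȳ = (4 + 9 − 7 − 14 + 10 + 14 − 4)/7 = 1.7143
Deviations from mean: 2.2857, 7.2857, -8.7143, -15.7143, 8.2857, 12.2857, -5.7143
Σ(y_t−ȳ)(y_{t+1}−ȳ) = (16.6531) + (-63.4898) + (136.9388) + (-130.2041) + (101.7959) + (-70.2041) = -8.5102
Denominator Σ(y_t−ȳ)² = 633.4286
r_1 = -8.5102 / 633.4286 = -0.013

-0.013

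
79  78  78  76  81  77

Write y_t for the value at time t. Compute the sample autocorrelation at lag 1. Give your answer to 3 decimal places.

-0.620

Mean ȳ = (79 + 78 + 78 + 76 + 81 + 77)/6 = 78.1667
Σ(y_t−ȳ)(y_{t+1}−ȳ) = (-0.1389) + (0.0278) + (0.3611) + (-6.1389) + (-3.3056) = -9.1944
Denominator Σ(y_t−ȳ)² = 14.8333
r_1 = -9.1944 / 14.8333 = -0.620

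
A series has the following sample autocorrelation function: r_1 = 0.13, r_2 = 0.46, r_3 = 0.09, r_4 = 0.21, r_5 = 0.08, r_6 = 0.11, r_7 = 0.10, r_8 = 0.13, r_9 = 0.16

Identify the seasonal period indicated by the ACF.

2

The largest autocorrelation is r_2 = 0.46, with a weaker echo at lag 4 (0.21); the remaining lags stay at or below 0.16.
The dominant spike at lag 2 indicates a seasonal period of 2.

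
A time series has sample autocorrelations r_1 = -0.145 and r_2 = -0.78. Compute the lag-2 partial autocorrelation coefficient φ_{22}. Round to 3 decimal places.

-0.818

φ_{22} = (r_2 − r_1²) / (1 − r_1²)
r_1² = (-0.145)² = 0.021025
Numerator = -0.78 − 0.0210 = -0.8010; denominator = 1 − 0.0210 = 0.9790
φ_{22} = -0.8010 / 0.9790 = -0.818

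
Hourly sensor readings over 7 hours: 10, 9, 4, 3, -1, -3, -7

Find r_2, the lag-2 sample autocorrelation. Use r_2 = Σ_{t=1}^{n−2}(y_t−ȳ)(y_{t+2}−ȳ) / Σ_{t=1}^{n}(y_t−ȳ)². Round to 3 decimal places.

0.167

Mean ȳ = (10 + 9 + 4 + 3 − 1 − 3 − 7)/7 = 2.1429
Deviations from mean: 7.8571, 6.8571, 1.8571, 0.8571, -3.1429, -5.1429, -9.1429
Σ(y_t−ȳ)(y_{t+2}−ȳ) = (14.5918) + (5.8776) + (-5.8367) + (-4.4082) + (28.7347) = 38.9592
Denominator Σ(y_t−ȳ)² = 232.8571
r_2 = 38.9592 / 232.8571 = 0.167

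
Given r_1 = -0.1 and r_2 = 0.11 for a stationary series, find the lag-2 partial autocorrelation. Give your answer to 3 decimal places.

0.101

φ_{22} = (r_2 − r_1²) / (1 − r_1²)
r_1² = (-0.1)² = 0.01
Numerator = 0.11 − 0.0100 = 0.1000; denominator = 1 − 0.0100 = 0.9900
φ_{22} = 0.1000 / 0.9900 = 0.101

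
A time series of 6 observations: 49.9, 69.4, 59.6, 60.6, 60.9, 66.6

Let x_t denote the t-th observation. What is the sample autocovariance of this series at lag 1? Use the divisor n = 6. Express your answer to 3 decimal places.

Mean x̄ = (49.9 + 69.4 + 59.6 + 60.6 + 60.9 + 66.6)/6 = 61.1667
Σ_{t=1}^{5}(x_t−x̄)(x_{t+1}−x̄) = -106.0711
γ_1 = -106.0711 / 6 = -17.679

-17.679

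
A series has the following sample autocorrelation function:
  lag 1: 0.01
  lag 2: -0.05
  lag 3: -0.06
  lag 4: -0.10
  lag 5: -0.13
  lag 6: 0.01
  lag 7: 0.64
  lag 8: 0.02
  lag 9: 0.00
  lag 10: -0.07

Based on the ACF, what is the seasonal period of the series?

7

The largest autocorrelation is r_7 = 0.64; the remaining lags stay at or below 0.02.
The dominant spike at lag 7 indicates a seasonal period of 7.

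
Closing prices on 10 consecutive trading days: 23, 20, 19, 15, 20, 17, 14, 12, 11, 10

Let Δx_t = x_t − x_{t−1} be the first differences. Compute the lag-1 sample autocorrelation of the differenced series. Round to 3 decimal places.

First differences Δx: -3, -1, -4, 5, -3, -3, -2, -1, -1
Mean of differences = -1.4444
Numerator Σ(Δx_t−Δx̄)(Δx_{t+1}−Δx̄) = -25.0864
Denominator Σ(Δx_t−Δx̄)² = 56.2222
r_1(Δx) = -25.0864 / 56.2222 = -0.446

-0.446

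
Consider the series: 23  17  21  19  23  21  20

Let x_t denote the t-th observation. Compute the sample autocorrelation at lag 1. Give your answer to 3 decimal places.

-0.501

Mean x̄ = (23 + 17 + 21 + 19 + 23 + 21 + 20)/7 = 20.5714
Σ(x_t−x̄)(x_{t+1}−x̄) = (-8.6735) + (-1.5306) + (-0.6735) + (-3.8163) + (1.0408) + (-0.2449) = -13.8980
Denominator Σ(x_t−x̄)² = 27.7143
r_1 = -13.8980 / 27.7143 = -0.501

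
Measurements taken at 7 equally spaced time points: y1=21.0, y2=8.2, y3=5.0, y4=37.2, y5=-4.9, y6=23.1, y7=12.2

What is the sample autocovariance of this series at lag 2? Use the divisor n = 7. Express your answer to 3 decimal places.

31.377

Mean ȳ = (21.0 + 8.2 + 5.0 + 37.2 − 4.9 + 23.1 + 12.2)/7 = 14.5429
Σ_{t=1}^{5}(y_t−ȳ)(y_{t+2}−ȳ) = 219.6420
γ_2 = 219.6420 / 7 = 31.377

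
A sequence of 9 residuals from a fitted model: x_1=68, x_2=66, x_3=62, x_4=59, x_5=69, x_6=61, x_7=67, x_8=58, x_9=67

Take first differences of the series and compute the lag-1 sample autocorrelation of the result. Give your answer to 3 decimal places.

-0.701

First differences Δx: -2, -4, -3, 10, -8, 6, -9, 9
Mean of differences = -0.1250
Numerator Σ(Δx_t−Δx̄)(Δx_{t+1}−Δx̄) = -274.0156
Denominator Σ(Δx_t−Δx̄)² = 390.8750
r_1(Δx) = -274.0156 / 390.8750 = -0.701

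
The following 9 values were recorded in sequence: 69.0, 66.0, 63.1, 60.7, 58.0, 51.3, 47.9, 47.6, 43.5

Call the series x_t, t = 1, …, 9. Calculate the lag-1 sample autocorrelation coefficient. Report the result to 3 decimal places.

0.675

Mean x̄ = (69.0 + 66.0 + 63.1 + 60.7 + 58.0 + 51.3 + 47.9 + 47.6 + 43.5)/9 = 56.3444
Numerator Σ_{t=1}^{8}(x_t−x̄)(x_{t+1}−x̄) = 444.4658
Denominator Σ(x_t−x̄)² = 658.9422
r_1 = 444.4658 / 658.9422 = 0.675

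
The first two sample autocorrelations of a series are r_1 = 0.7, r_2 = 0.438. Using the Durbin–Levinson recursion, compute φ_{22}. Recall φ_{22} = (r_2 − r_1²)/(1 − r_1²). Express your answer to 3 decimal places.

-0.102

φ_{22} = (r_2 − r_1²) / (1 − r_1²)
r_1² = (0.7)² = 0.49
Numerator = 0.438 − 0.4900 = -0.0520; denominator = 1 − 0.4900 = 0.5100
φ_{22} = -0.0520 / 0.5100 = -0.102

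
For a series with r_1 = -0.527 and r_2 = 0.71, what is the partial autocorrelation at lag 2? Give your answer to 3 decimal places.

φ_{22} = (r_2 − r_1²) / (1 − r_1²)
r_1² = (-0.527)² = 0.277729
Numerator = 0.71 − 0.2777 = 0.4323; denominator = 1 − 0.2777 = 0.7223
φ_{22} = 0.4323 / 0.7223 = 0.598

0.598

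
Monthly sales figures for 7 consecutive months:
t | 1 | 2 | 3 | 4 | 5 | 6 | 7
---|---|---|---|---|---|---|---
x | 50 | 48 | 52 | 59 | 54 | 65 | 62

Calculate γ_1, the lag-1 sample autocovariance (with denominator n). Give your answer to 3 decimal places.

13.907

Mean x̄ = (50 + 48 + 52 + 59 + 54 + 65 + 62)/7 = 55.7143
Deviations: -5.7143, -7.7143, -3.7143, 3.2857, -1.7143, 9.2857, 6.2857
Σ_{t=1}^{6}(x_t−x̄)(x_{t+1}−x̄) = 97.3469
γ_1 = 97.3469 / 7 = 13.907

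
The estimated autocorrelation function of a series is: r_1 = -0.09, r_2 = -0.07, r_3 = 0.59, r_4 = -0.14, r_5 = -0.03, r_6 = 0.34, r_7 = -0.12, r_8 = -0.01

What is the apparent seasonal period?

3

The largest autocorrelation is r_3 = 0.59, with a weaker echo at lag 6 (0.34); the remaining lags stay at or below -0.01.
The dominant spike at lag 3 indicates a seasonal period of 3.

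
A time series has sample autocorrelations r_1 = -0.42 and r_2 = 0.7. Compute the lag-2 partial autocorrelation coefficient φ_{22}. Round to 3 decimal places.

φ_{22} = (r_2 − r_1²) / (1 − r_1²)
r_1² = (-0.42)² = 0.1764
Numerator = 0.7 − 0.1764 = 0.5236; denominator = 1 − 0.1764 = 0.8236
φ_{22} = 0.5236 / 0.8236 = 0.636

0.636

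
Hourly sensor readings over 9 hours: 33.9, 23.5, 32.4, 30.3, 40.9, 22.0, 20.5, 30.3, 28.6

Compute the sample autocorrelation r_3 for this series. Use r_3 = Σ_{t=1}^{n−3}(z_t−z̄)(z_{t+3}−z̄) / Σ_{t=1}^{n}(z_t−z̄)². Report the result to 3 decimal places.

-0.231

Mean z̄ = (33.9 + 23.5 + 32.4 + 30.3 + 40.9 + 22.0 + 20.5 + 30.3 + 28.6)/9 = 29.1556
Σ(z_t−z̄)(z_{t+3}−z̄) = (5.4298) + (-66.4214) + (-23.2158) + (-9.9058) + (13.4409) + (3.9753) = -76.6970
Denominator Σ(z_t−z̄)² = 332.0022
r_3 = -76.6970 / 332.0022 = -0.231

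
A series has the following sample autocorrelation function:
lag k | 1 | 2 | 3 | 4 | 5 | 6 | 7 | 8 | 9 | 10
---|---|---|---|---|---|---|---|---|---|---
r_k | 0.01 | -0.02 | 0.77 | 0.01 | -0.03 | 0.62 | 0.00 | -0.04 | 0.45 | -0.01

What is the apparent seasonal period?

3

The largest autocorrelation is r_3 = 0.77, with weaker echoes at lags 6 (0.62) and 9 (0.45); the remaining lags stay at or below 0.01.
The dominant spike at lag 3 indicates a seasonal period of 3.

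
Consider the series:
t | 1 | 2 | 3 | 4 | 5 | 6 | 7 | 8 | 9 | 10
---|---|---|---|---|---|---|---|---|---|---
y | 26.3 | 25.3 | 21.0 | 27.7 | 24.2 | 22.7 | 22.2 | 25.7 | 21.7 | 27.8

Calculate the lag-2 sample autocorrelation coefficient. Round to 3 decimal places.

Mean ȳ = (26.3 + 25.3 + 21.0 + 27.7 + 24.2 + 22.7 + 22.2 + 25.7 + 21.7 + 27.8)/10 = 24.4600
Numerator Σ_{t=1}^{8}(y_t−ȳ)(y_{t+2}−ȳ) = 0.3368
Denominator Σ(y_t−ȳ)² = 55.1440
r_2 = 0.3368 / 55.1440 = 0.006

0.006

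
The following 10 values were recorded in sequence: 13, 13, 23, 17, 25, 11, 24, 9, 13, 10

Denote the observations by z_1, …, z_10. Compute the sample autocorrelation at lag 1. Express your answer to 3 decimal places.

-0.291

Mean z̄ = (13 + 13 + 23 + 17 + 25 + 11 + 24 + 9 + 13 + 10)/10 = 15.8000
Numerator Σ_{t=1}^{9}(z_t−z̄)(z_{t+1}−z̄) = -96.6400
Denominator Σ(z_t−z̄)² = 331.6000
r_1 = -96.6400 / 331.6000 = -0.291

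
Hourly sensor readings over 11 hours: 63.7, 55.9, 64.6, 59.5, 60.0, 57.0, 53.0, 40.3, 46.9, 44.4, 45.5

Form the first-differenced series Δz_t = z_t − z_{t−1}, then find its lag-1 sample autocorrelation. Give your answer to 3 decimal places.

First differences Δz: -7.8, 8.7, -5.1, 0.5, -3.0, -4.0, -12.7, 6.6, -2.5, 1.1
Mean of differences = -1.8200
Numerator Σ(Δz_t−Δz̄)(Δz_{t+1}−Δz̄) = -180.7924
Denominator Σ(Δz_t−Δz̄)² = 366.9760
r_1(Δz) = -180.7924 / 366.9760 = -0.493

-0.493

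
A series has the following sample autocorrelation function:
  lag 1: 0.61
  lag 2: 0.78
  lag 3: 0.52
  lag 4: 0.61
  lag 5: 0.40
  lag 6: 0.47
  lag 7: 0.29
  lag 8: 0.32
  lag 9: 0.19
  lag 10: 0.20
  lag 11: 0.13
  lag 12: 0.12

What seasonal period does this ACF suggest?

The largest autocorrelation is r_2 = 0.78; the remaining lags stay at or below 0.61.
The dominant spike at lag 2 indicates a seasonal period of 2.

2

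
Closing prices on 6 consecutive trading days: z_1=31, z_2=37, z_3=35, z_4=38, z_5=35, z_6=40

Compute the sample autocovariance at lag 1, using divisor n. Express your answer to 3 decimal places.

Mean z̄ = (31 + 37 + 35 + 38 + 35 + 40)/6 = 36.0000
Deviations: -5.0000, 1.0000, -1.0000, 2.0000, -1.0000, 4.0000
Σ_{t=1}^{5}(z_t−z̄)(z_{t+1}−z̄) = -14.0000
γ_1 = -14.0000 / 6 = -2.333

-2.333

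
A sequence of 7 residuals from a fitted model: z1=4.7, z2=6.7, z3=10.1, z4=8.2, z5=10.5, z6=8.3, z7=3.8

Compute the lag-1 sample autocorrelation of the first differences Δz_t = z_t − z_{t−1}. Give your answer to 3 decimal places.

0.021

First differences Δz: 2.0, 3.4, -1.9, 2.3, -2.2, -4.5
Mean of differences = -0.1500
Numerator Σ(Δz_t−Δz̄)(Δz_{t+1}−Δz̄) = 1.0275
Denominator Σ(Δz_t−Δz̄)² = 49.4150
r_1(Δz) = 1.0275 / 49.4150 = 0.021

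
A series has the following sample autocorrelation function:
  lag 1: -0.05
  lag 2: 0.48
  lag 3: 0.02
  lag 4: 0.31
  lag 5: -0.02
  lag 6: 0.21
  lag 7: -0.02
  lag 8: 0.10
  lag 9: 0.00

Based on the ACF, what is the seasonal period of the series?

2

The largest autocorrelation is r_2 = 0.48, with weaker echoes at lags 4 (0.31) and 6 (0.21); the remaining lags stay at or below 0.10.
The dominant spike at lag 2 indicates a seasonal period of 2.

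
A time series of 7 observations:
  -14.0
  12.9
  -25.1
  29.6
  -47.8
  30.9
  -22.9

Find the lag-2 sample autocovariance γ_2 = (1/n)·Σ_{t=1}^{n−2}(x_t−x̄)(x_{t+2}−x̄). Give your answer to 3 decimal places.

Mean x̄ = (-14.0 + 12.9 − 25.1 + 29.6 − 47.8 + 30.9 − 22.9)/7 = -5.2000
Deviations: -8.8000, 18.1000, -19.9000, 34.8000, -42.6000, 36.1000, -17.7000
Σ_{t=1}^{5}(x_t−x̄)(x_{t+2}−x̄) = 3663.0400
γ_2 = 3663.0400 / 7 = 523.291

523.291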